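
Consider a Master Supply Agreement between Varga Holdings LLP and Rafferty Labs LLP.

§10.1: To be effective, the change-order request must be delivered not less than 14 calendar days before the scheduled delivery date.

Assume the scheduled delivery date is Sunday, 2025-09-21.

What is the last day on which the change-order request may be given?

Counting back 14 calendar days from 2025-09-21 gives 2025-09-07.

2025-09-07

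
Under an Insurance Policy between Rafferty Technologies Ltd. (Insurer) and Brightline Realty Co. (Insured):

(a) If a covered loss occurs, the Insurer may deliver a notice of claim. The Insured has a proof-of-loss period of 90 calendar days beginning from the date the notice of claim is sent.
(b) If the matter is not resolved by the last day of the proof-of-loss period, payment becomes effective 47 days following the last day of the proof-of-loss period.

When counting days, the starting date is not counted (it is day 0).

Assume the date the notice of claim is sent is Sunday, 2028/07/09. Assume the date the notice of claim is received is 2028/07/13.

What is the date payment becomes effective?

The last day of the proof-of-loss period: 90 calendar days after 2028/07/09 is 2028/10/07.
The date payment becomes effective: 47 calendar days after 2028/10/07 is 2028/11/23.

2028/11/23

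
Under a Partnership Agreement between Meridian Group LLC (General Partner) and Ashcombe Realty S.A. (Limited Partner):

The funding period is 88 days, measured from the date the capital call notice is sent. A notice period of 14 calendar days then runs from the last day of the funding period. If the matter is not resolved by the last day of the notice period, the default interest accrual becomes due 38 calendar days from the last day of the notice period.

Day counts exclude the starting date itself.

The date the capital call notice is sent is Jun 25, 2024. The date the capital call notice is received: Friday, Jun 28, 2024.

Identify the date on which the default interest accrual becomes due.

Nov 12, 2024

The last day of the funding period: Jun 25, 2024 + 88 days = Sep 21, 2024.
The last day of the notice period: 14 calendar days after Sep 21, 2024 is Oct 5, 2024.
The date on which the default interest accrual becomes due: 38 calendar days after Oct 5, 2024 is Nov 12, 2024.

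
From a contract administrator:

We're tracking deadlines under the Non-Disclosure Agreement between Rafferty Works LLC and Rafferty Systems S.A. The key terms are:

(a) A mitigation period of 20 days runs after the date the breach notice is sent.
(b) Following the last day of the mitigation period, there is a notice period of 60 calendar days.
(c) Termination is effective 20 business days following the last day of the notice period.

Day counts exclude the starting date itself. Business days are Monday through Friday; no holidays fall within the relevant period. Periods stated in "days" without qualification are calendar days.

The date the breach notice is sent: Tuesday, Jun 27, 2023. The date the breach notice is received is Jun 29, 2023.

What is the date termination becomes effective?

Adding 20 calendar days to Jun 27, 2023 gives Jul 17, 2023, which is the last day of the mitigation period.
Adding 60 calendar days to Jul 17, 2023 gives Sep 15, 2023, which is the last day of the notice period.
The date termination becomes effective: counting 20 business days from Friday, Sep 15, 2023 (Sep 18, Sep 19, Sep 20, Sep 21, …, Oct 11, Oct 12, Oct 13, skipping weekends) reaches Friday, Oct 13, 2023.

Oct 13, 2023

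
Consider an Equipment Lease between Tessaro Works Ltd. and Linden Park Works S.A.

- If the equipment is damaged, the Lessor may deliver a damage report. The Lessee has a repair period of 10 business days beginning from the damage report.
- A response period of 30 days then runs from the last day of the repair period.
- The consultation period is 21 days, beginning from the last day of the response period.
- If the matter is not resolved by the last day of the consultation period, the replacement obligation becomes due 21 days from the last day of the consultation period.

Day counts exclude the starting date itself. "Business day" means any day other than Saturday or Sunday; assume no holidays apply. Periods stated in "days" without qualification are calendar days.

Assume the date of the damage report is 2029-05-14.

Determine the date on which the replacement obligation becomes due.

The last day of the repair period: 10 business days after Monday, 2029-05-14, skipping weekends — May 15, May 16, May 17, May 18, May 21, May 22, May 23, May 24, May 25, May 28 — lands on Monday, 2029-05-28.
The last day of the response period: 30 calendar days after 2029-05-28 is 2029-06-27.
Adding 21 calendar days to 2029-06-27 gives 2029-07-18, which is the last day of the consultation period.
Adding 21 calendar days to 2029-07-18 gives 2029-08-08, which is the date on which the replacement obligation becomes due.

2029-08-08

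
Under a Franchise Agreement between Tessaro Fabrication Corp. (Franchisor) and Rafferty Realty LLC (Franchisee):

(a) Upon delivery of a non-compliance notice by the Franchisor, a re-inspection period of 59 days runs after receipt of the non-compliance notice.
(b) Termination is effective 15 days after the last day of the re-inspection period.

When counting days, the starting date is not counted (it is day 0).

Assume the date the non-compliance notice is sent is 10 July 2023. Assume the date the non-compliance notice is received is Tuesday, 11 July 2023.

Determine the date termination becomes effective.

23 September 2023

The last day of the re-inspection period: 59 calendar days after 11 July 2023 is 8 September 2023.
Adding 15 calendar days to 8 September 2023 gives 23 September 2023, which is the date termination becomes effective.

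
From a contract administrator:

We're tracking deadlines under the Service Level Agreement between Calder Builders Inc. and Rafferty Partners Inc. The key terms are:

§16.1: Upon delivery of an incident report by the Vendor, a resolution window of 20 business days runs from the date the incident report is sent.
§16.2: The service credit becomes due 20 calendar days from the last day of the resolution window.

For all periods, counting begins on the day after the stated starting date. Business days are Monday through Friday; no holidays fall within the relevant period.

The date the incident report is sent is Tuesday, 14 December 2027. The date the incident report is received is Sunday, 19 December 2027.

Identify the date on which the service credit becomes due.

31 January 2028

The last day of the resolution window: 20 business days after Tuesday, 14 December 2027, skipping weekends — Dec 15, Dec 16, Dec 17, Dec 20, …, Jan 7, Jan 10, Jan 11 — lands on Tuesday, 11 January 2028.
Adding 20 calendar days to 11 January 2028 gives 31 January 2028, which is the date on which the service credit becomes due.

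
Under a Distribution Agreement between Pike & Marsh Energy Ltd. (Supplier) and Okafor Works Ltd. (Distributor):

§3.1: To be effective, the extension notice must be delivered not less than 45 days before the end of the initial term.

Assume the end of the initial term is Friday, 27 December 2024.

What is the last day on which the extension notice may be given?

12 November 2024

27 December 2024 minus 45 days is 12 November 2024.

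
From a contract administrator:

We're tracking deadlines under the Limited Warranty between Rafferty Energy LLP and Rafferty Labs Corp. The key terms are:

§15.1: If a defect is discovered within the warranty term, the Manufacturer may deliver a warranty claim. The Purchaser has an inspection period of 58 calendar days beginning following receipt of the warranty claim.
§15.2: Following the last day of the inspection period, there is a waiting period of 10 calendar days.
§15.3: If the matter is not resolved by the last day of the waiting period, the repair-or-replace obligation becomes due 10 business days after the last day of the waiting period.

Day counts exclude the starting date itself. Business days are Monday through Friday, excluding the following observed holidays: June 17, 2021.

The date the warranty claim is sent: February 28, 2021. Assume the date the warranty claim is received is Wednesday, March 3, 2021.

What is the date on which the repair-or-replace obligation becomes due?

May 24, 2021

The last day of the inspection period: 58 calendar days after March 3, 2021 is April 30, 2021.
The last day of the waiting period: 10 calendar days after April 30, 2021 is May 10, 2021.
From Monday, May 10, 2021, 10 business days (May 11, May 12, May 13, May 14, May 17, May 18, May 19, May 20, May 21, May 24, skipping weekends) brings us to Monday, May 24, 2021, which is the date on which the repair-or-replace obligation becomes due.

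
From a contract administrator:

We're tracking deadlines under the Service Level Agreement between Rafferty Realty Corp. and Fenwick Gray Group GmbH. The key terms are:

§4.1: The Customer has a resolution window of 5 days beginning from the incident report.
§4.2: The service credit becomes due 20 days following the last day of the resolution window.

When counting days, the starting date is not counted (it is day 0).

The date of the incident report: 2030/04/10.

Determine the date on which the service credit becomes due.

2030/05/05

Adding 5 calendar days to 2030/04/10 gives 2030/04/15, which is the last day of the resolution window.
The date on which the service credit becomes due: 20 calendar days after 2030/04/15 is 2030/05/05.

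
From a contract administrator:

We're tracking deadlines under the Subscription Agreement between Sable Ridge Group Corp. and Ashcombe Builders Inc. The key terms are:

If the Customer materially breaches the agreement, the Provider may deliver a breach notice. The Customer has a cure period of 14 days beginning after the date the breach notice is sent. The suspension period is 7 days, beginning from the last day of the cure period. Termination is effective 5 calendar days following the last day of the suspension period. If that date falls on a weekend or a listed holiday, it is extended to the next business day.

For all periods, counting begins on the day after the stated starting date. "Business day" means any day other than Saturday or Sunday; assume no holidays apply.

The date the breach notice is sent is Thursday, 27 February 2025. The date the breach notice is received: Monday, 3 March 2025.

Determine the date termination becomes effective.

25 March 2025

Adding 14 calendar days to 27 February 2025 gives 13 March 2025, which is the last day of the cure period.
The last day of the suspension period: 7 calendar days after 13 March 2025 is 20 March 2025.
Adding 5 calendar days to 20 March 2025 gives 25 March 2025, which is the date termination becomes effective. 25 March 2025 is a Tuesday, so no roll-forward applies.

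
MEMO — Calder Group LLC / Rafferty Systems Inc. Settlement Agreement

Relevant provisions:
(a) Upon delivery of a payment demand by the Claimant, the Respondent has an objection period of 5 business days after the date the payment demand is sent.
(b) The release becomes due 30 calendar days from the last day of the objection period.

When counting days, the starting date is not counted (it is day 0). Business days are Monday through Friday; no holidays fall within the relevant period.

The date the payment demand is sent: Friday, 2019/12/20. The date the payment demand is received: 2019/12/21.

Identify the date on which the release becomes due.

2020/01/26

The last day of the objection period: counting 5 business days from Friday, 2019/12/20 (Dec 23, Dec 24, Dec 25, Dec 26, Dec 27, skipping weekends) reaches Friday, 2019/12/27.
The date on which the release becomes due: 30 calendar days after 2019/12/27 is 2020/01/26.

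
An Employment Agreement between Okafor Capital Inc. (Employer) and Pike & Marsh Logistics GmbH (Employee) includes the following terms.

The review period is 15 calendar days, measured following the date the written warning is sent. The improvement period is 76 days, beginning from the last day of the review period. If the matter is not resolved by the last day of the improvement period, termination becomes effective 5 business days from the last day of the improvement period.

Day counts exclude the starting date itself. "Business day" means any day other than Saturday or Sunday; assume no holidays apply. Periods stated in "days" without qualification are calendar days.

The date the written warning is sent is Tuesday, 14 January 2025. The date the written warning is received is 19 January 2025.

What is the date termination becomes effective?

22 April 2025

Adding 15 calendar days to 14 January 2025 gives 29 January 2025, which is the last day of the review period.
The last day of the improvement period: 29 January 2025 + 76 days = 15 April 2025.
The date termination becomes effective: counting 5 business days from Tuesday, 15 April 2025 (Apr 16, Apr 17, Apr 18, Apr 21, Apr 22, skipping weekends) reaches Tuesday, 22 April 2025.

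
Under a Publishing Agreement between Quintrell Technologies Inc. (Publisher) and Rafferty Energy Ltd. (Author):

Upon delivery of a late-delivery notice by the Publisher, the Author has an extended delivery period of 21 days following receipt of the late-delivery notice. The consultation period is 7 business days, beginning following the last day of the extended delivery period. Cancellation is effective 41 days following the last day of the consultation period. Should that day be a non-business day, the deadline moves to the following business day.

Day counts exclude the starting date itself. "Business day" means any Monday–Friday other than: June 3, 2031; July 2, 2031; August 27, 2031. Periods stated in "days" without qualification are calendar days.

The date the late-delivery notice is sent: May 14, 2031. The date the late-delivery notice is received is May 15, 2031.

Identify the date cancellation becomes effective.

July 28, 2031

Adding 21 calendar days to May 15, 2031 gives June 5, 2031, which is the last day of the extended delivery period.
The last day of the consultation period: 7 business days after Thursday, June 5, 2031, skipping weekends — Jun 6, Jun 9, Jun 10, Jun 11, Jun 12, Jun 13, Jun 16 — lands on Monday, June 16, 2031.
The date cancellation becomes effective: 41 calendar days after June 16, 2031 is July 27, 2031. That falls on a Sunday, so it rolls to the next business day, Monday, July 28, 2031.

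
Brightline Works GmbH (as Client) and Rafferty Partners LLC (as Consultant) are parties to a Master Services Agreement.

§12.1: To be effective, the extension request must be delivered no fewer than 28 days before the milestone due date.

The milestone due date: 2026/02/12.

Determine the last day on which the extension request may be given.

2026/01/15

Counting back 28 calendar days from 2026/02/12 gives 2026/01/15.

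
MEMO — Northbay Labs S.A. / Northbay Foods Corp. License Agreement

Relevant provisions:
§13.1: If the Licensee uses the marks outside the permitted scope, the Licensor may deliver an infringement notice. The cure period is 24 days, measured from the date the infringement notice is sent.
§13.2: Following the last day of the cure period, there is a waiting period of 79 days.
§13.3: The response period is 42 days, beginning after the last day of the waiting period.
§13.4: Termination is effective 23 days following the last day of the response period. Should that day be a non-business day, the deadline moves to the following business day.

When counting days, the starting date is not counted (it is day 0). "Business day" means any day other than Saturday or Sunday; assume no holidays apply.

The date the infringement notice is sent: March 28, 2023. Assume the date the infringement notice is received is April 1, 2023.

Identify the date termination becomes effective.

September 12, 2023

Adding 24 calendar days to March 28, 2023 gives April 21, 2023, which is the last day of the cure period.
The last day of the waiting period: 79 calendar days after April 21, 2023 is July 9, 2023.
The last day of the response period: 42 calendar days after July 9, 2023 is August 20, 2023.
Adding 23 calendar days to August 20, 2023 gives September 12, 2023, which is the date termination becomes effective. September 12, 2023 is a Tuesday, so no roll-forward applies.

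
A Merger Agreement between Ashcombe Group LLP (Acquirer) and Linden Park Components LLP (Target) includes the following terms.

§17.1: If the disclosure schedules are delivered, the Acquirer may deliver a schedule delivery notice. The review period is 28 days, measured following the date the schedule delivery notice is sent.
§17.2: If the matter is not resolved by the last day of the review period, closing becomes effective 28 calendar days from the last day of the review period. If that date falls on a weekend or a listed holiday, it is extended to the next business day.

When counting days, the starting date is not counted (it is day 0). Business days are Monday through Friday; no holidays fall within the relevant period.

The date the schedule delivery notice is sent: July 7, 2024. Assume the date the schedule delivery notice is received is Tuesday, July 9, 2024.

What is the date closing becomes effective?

The last day of the review period: July 7, 2024 + 28 days = August 4, 2024.
Adding 28 calendar days to August 4, 2024 gives September 1, 2024, which is the date closing becomes effective. That falls on a Sunday, so it rolls to the next business day, Monday, September 2, 2024.

September 2, 2024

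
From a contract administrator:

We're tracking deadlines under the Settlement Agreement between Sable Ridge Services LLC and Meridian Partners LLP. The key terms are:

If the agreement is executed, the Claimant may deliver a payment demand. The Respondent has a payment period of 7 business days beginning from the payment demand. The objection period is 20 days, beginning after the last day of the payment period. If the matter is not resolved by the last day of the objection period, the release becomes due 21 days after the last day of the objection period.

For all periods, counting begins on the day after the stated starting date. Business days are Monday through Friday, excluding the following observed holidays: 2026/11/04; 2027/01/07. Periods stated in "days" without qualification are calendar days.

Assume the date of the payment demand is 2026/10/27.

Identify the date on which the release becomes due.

2026/12/17

The last day of the payment period: 7 business days after Tuesday, 2026/10/27, skipping weekends and the listed holiday on Nov 4 — Oct 28, Oct 29, Oct 30, Nov 2, Nov 3, Nov 5, Nov 6 — lands on Friday, 2026/11/06.
The last day of the objection period: 20 calendar days after 2026/11/06 is 2026/11/26.
The date on which the release becomes due: 2026/11/26 + 21 days = 2026/12/17.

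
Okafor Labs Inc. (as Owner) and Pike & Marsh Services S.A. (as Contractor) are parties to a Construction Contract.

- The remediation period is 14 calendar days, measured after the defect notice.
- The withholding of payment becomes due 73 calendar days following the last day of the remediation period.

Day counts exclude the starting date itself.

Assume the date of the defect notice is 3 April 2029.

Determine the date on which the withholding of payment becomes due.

Adding 14 calendar days to 3 April 2029 gives 17 April 2029, which is the last day of the remediation period.
Adding 73 calendar days to 17 April 2029 gives 29 June 2029, which is the date on which the withholding of payment becomes due.

29 June 2029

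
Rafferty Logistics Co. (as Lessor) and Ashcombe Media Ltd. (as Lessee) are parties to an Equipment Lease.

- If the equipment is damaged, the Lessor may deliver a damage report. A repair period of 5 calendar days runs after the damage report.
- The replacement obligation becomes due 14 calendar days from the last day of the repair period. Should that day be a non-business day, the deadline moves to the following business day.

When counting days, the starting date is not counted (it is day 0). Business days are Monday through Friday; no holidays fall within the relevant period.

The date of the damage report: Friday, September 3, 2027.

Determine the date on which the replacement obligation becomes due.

September 22, 2027

The last day of the repair period: September 3, 2027 + 5 days = September 8, 2027.
The date on which the replacement obligation becomes due: 14 calendar days after September 8, 2027 is September 22, 2027. September 22, 2027 is a Wednesday, so no roll-forward applies.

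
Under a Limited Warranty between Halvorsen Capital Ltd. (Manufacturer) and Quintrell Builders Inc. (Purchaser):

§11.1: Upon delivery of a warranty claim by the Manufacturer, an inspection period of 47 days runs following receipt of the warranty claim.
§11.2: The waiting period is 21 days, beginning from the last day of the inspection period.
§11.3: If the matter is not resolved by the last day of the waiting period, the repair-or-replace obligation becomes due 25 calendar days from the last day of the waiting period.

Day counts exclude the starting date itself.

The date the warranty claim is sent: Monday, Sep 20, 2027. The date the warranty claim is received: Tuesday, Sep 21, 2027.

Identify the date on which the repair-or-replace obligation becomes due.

Dec 23, 2027

The last day of the inspection period: 47 calendar days after Sep 21, 2027 is Nov 7, 2027.
Adding 21 calendar days to Nov 7, 2027 gives Nov 28, 2027, which is the last day of the waiting period.
The date on which the repair-or-replace obligation becomes due: 25 calendar days after Nov 28, 2027 is Dec 23, 2027.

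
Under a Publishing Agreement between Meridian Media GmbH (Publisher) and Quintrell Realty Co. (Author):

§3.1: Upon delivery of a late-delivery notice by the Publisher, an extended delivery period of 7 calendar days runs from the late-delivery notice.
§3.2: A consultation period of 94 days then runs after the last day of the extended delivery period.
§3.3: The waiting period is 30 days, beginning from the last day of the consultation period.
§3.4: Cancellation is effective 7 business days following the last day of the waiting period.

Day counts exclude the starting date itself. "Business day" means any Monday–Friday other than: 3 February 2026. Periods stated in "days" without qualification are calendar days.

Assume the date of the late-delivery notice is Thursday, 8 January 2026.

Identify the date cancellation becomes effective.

The last day of the extended delivery period: 8 January 2026 + 7 days = 15 January 2026.
The last day of the consultation period: 94 calendar days after 15 January 2026 is 19 April 2026.
The last day of the waiting period: 19 April 2026 + 30 days = 19 May 2026.
The date cancellation becomes effective: 7 business days after Tuesday, 19 May 2026, skipping weekends — May 20, May 21, May 22, May 25, May 26, May 27, May 28 — lands on Thursday, 28 May 2026.

28 May 2026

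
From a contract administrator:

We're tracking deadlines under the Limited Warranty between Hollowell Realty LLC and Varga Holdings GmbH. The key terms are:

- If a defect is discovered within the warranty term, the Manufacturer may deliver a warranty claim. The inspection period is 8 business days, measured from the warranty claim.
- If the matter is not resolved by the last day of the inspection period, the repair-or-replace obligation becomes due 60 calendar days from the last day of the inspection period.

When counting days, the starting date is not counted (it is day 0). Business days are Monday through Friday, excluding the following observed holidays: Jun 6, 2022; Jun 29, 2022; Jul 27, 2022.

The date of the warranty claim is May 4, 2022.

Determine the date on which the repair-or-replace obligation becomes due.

Jul 15, 2022

The last day of the inspection period: 8 business days after Wednesday, May 4, 2022, skipping weekends — May 5, May 6, May 9, May 10, May 11, May 12, May 13, May 16 — lands on Monday, May 16, 2022.
The date on which the repair-or-replace obligation becomes due: 60 calendar days after May 16, 2022 is Jul 15, 2022.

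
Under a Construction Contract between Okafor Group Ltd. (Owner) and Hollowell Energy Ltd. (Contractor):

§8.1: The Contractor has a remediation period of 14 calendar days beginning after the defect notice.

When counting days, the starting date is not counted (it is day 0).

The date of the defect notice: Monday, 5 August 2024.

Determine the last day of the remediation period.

The last day of the remediation period: 5 August 2024 + 14 days = 19 August 2024.

19 August 2024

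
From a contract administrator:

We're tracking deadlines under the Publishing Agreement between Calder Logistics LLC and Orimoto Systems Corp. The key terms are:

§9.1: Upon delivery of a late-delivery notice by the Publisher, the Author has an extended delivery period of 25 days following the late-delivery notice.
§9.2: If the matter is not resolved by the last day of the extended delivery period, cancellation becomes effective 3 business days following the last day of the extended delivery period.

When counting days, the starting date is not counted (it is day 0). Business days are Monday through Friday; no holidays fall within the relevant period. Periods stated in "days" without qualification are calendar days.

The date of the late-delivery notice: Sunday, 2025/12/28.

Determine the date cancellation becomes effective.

The last day of the extended delivery period: 2025/12/28 + 25 days = 2026/01/22.
From Thursday, 2026/01/22, 3 business days (Jan 23, Jan 26, Jan 27, skipping weekends) brings us to Tuesday, 2026/01/27, which is the date cancellation becomes effective.

2026/01/27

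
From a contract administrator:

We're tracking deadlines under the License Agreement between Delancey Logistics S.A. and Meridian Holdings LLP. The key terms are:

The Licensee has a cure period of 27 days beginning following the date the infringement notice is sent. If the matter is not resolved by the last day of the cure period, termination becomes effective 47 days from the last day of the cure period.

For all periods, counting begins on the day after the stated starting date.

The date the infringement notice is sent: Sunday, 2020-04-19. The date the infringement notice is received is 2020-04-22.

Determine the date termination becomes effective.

2020-07-02

The last day of the cure period: 27 calendar days after 2020-04-19 is 2020-05-16.
The date termination becomes effective: 47 calendar days after 2020-05-16 is 2020-07-02.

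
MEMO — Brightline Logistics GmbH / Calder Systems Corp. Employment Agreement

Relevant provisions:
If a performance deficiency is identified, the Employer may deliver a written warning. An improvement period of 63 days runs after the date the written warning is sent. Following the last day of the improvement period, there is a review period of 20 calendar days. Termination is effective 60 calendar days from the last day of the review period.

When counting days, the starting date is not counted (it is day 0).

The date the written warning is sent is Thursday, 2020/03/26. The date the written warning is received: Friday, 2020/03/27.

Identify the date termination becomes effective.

The last day of the improvement period: 2020/03/26 + 63 days = 2020/05/28.
Adding 20 calendar days to 2020/05/28 gives 2020/06/17, which is the last day of the review period.
Adding 60 calendar days to 2020/06/17 gives 2020/08/16, which is the date termination becomes effective.

2020/08/16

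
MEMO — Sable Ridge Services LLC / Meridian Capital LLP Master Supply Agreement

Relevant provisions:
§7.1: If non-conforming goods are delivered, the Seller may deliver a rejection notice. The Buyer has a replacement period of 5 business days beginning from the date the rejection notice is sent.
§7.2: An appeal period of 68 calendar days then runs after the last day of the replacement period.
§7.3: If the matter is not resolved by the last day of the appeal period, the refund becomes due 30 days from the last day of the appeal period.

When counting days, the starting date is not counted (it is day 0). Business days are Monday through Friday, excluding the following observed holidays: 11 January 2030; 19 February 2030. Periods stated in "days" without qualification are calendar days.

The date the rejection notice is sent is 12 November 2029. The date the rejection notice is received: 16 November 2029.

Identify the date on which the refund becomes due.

The last day of the replacement period: counting 5 business days from Monday, 12 November 2029 (Nov 13, Nov 14, Nov 15, Nov 16, Nov 19, skipping weekends) reaches Monday, 19 November 2029.
The last day of the appeal period: 19 November 2029 + 68 days = 26 January 2030.
Adding 30 calendar days to 26 January 2030 gives 25 February 2030, which is the date on which the refund becomes due.

25 February 2030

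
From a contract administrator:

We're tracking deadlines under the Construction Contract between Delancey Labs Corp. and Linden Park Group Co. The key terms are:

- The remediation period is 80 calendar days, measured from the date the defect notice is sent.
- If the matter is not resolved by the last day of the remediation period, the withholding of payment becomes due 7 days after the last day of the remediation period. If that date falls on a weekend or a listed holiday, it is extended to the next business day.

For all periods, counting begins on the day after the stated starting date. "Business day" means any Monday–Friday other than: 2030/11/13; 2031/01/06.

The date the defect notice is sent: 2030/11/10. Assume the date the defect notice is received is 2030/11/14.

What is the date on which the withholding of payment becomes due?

Adding 80 calendar days to 2030/11/10 gives 2031/01/29, which is the last day of the remediation period.
The date on which the withholding of payment becomes due: 7 calendar days after 2031/01/29 is 2031/02/05. 2031/02/05 is a Wednesday and is not a listed holiday, so no roll-forward applies.

2031/02/05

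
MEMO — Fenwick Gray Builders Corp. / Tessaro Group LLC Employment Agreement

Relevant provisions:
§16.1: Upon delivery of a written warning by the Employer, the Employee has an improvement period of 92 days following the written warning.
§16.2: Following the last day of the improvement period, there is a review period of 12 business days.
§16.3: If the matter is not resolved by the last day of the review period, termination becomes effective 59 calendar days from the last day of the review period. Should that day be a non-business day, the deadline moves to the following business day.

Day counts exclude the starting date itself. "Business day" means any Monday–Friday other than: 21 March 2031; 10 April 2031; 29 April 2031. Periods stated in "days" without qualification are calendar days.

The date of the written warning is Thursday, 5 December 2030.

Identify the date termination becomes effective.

The last day of the improvement period: 92 calendar days after 5 December 2030 is 7 March 2031.
From Friday, 7 March 2031, 12 business days (Mar 10, Mar 11, Mar 12, Mar 13, …, Mar 24, Mar 25, Mar 26, skipping weekends and the listed holiday on Mar 21) brings us to Wednesday, 26 March 2031, which is the last day of the review period.
The date termination becomes effective: 59 calendar days after 26 March 2031 is 24 May 2031. That falls on a Saturday, so it rolls to the next business day, Monday, 26 May 2031.

26 May 2031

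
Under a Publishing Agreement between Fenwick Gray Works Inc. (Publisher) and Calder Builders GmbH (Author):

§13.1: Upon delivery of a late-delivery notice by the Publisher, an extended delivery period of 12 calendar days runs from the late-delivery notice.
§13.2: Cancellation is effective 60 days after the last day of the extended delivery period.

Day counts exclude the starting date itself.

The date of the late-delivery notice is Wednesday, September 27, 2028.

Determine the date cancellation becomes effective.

The last day of the extended delivery period: 12 calendar days after September 27, 2028 is October 9, 2028.
Adding 60 calendar days to October 9, 2028 gives December 8, 2028, which is the date cancellation becomes effective.

December 8, 2028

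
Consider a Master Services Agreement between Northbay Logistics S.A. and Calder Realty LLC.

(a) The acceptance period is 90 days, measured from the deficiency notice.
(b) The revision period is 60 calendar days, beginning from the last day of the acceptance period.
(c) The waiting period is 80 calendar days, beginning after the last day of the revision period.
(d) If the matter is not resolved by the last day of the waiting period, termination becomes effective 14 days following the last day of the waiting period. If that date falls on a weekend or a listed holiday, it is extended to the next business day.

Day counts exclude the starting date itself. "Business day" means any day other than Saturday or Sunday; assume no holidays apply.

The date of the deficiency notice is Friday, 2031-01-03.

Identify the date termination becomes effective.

Adding 90 calendar days to 2031-01-03 gives 2031-04-03, which is the last day of the acceptance period.
Adding 60 calendar days to 2031-04-03 gives 2031-06-02, which is the last day of the revision period.
Adding 80 calendar days to 2031-06-02 gives 2031-08-21, which is the last day of the waiting period.
The date termination becomes effective: 14 calendar days after 2031-08-21 is 2031-09-04. 2031-09-04 is a Thursday, so no roll-forward applies.

2031-09-04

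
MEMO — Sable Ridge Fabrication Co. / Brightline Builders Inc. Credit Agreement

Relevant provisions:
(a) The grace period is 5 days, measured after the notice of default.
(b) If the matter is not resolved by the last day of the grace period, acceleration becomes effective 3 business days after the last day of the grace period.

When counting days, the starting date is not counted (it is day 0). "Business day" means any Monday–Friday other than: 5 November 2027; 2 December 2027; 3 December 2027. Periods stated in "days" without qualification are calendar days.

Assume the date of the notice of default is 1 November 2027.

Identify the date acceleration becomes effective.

The last day of the grace period: 5 calendar days after 1 November 2027 is 6 November 2027.
The date acceleration becomes effective: 3 business days after Saturday, 6 November 2027, skipping weekends — Nov 8, Nov 9, Nov 10 — lands on Wednesday, 10 November 2027.

10 November 2027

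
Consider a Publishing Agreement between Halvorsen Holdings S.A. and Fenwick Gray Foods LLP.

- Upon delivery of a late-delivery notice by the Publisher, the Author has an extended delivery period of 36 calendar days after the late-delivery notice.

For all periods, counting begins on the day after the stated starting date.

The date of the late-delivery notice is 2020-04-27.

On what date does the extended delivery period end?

2020-06-02

The last day of the extended delivery period: 2020-04-27 + 36 days = 2020-06-02.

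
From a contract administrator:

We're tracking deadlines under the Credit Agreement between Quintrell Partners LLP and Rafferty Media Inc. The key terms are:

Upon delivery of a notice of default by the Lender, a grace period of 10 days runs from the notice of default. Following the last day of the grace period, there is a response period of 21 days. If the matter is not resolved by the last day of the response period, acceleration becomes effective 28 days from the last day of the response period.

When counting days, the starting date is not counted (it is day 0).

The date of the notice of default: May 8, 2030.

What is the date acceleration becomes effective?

July 6, 2030

The last day of the grace period: 10 calendar days after May 8, 2030 is May 18, 2030.
The last day of the response period: May 18, 2030 + 21 days = June 8, 2030.
The date acceleration becomes effective: June 8, 2030 + 28 days = July 6, 2030.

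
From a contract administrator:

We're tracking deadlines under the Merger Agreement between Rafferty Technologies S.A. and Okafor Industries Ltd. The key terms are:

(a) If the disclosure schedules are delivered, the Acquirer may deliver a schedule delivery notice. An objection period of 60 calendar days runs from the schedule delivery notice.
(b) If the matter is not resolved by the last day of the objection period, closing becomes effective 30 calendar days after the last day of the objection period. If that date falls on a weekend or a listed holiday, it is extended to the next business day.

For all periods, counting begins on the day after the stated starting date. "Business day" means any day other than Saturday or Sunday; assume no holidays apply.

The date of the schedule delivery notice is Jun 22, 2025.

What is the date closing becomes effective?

Sep 22, 2025

The last day of the objection period: Jun 22, 2025 + 60 days = Aug 21, 2025.
The date closing becomes effective: 30 calendar days after Aug 21, 2025 is Sep 20, 2025. That falls on a Saturday, so it rolls to the next business day, Monday, Sep 22, 2025.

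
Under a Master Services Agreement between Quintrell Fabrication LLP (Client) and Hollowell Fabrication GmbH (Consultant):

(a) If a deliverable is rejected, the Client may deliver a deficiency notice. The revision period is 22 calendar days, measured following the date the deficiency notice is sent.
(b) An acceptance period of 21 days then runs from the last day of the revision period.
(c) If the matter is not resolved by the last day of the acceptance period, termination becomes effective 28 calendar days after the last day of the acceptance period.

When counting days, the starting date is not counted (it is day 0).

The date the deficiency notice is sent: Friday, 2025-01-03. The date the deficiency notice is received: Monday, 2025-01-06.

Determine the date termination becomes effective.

Adding 22 calendar days to 2025-01-03 gives 2025-01-25, which is the last day of the revision period.
Adding 21 calendar days to 2025-01-25 gives 2025-02-15, which is the last day of the acceptance period.
Adding 28 calendar days to 2025-02-15 gives 2025-03-15, which is the date termination becomes effective.

2025-03-15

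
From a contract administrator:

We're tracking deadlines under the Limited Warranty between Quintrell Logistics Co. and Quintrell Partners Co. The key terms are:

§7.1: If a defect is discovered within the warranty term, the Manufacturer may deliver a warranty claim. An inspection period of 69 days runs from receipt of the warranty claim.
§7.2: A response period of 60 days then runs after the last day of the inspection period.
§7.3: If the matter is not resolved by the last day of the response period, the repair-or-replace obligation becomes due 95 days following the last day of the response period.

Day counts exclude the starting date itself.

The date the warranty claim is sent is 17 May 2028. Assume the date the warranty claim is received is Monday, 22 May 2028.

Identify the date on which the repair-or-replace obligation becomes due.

The last day of the inspection period: 22 May 2028 + 69 days = 30 July 2028.
The last day of the response period: 60 calendar days after 30 July 2028 is 28 September 2028.
Adding 95 calendar days to 28 September 2028 gives 1 January 2029, which is the date on which the repair-or-replace obligation becomes due.

1 January 2029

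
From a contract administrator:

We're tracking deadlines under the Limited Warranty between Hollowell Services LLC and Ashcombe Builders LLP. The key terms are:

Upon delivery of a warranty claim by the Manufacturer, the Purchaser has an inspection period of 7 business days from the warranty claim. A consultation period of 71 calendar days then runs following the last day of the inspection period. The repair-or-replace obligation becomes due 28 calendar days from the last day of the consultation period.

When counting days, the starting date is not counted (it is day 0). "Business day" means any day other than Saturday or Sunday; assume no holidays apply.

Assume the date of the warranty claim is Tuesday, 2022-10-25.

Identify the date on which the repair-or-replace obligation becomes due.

The last day of the inspection period: counting 7 business days from Tuesday, 2022-10-25 (Oct 26, Oct 27, Oct 28, Oct 31, Nov 1, Nov 2, Nov 3, skipping weekends) reaches Thursday, 2022-11-03.
The last day of the consultation period: 71 calendar days after 2022-11-03 is 2023-01-13.
Adding 28 calendar days to 2023-01-13 gives 2023-02-10, which is the date on which the repair-or-replace obligation becomes due.

2023-02-10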